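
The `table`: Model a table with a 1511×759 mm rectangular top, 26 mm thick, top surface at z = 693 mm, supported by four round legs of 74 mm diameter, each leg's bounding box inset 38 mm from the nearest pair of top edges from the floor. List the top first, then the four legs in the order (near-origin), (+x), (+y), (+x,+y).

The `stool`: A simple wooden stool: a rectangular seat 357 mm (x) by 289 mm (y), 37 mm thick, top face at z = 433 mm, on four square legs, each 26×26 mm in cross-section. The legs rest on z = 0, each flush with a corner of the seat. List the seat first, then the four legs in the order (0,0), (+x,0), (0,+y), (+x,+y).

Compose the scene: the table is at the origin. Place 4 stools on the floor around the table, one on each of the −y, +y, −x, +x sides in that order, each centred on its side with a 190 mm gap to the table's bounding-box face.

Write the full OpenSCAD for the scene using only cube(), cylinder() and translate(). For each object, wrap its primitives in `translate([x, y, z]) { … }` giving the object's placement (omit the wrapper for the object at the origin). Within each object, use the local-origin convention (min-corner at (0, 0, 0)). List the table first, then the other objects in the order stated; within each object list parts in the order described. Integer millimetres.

translate([0, 0, 667]) cube([1511, 759, 26]);
translate([75, 75, 0]) cylinder(h = 667, r = 37);
translate([1436, 75, 0]) cylinder(h = 667, r = 37);
translate([75, 684, 0]) cylinder(h = 667, r = 37);
translate([1436, 684, 0]) cylinder(h = 667, r = 37);
translate([577, -479, 0]) {
  translate([0, 0, 396]) cube([357, 289, 37]);
  cube([26, 26, 396]);
  translate([331, 0, 0]) cube([26, 26, 396]);
  translate([0, 263, 0]) cube([26, 26, 396]);
  translate([331, 263, 0]) cube([26, 26, 396]);
}
translate([577, 949, 0]) {
  translate([0, 0, 396]) cube([357, 289, 37]);
  cube([26, 26, 396]);
  translate([331, 0, 0]) cube([26, 26, 396]);
  translate([0, 263, 0]) cube([26, 26, 396]);
  translate([331, 263, 0]) cube([26, 26, 396]);
}
translate([-547, 235, 0]) {
  translate([0, 0, 396]) cube([357, 289, 37]);
  cube([26, 26, 396]);
  translate([331, 0, 0]) cube([26, 26, 396]);
  translate([0, 263, 0]) cube([26, 26, 396]);
  translate([331, 263, 0]) cube([26, 26, 396]);
}
translate([1701, 235, 0]) {
  translate([0, 0, 396]) cube([357, 289, 37]);
  cube([26, 26, 396]);
  translate([331, 0, 0]) cube([26, 26, 396]);
  translate([0, 263, 0]) cube([26, 26, 396]);
  translate([331, 263, 0]) cube([26, 26, 396]);
}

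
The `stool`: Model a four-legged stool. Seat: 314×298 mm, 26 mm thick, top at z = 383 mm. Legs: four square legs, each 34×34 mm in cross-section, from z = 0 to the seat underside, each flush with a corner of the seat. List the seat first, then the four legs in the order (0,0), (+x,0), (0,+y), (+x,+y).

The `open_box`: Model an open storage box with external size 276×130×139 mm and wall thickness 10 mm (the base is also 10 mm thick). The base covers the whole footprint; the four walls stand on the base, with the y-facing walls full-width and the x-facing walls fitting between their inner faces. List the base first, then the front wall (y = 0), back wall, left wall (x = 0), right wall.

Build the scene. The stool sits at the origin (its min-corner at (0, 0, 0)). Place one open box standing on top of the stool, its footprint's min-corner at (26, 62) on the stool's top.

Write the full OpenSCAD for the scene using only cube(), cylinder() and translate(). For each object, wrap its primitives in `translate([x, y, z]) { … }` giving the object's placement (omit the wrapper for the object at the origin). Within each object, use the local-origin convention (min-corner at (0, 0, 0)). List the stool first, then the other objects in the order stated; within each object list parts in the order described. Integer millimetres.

translate([0, 0, 357]) cube([314, 298, 26]);
cube([34, 34, 357]);
translate([280, 0, 0]) cube([34, 34, 357]);
translate([0, 264, 0]) cube([34, 34, 357]);
translate([280, 264, 0]) cube([34, 34, 357]);
translate([26, 62, 383]) {
  cube([276, 130, 10]);
  translate([0, 0, 10]) cube([276, 10, 129]);
  translate([0, 120, 10]) cube([276, 10, 129]);
  translate([0, 10, 10]) cube([10, 110, 129]);
  translate([266, 10, 10]) cube([10, 110, 129]);
}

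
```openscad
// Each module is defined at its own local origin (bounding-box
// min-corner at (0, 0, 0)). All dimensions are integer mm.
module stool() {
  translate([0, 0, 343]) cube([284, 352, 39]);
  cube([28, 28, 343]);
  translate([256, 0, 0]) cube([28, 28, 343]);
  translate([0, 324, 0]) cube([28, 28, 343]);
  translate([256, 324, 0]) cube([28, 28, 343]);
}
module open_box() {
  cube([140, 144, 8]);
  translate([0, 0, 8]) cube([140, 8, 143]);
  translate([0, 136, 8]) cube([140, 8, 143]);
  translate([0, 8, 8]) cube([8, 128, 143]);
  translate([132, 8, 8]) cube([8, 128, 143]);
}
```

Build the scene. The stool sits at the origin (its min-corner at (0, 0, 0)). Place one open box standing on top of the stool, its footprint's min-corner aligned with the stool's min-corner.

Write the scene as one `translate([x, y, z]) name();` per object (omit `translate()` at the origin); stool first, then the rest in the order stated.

stool();
translate([0, 0, 382]) open_box();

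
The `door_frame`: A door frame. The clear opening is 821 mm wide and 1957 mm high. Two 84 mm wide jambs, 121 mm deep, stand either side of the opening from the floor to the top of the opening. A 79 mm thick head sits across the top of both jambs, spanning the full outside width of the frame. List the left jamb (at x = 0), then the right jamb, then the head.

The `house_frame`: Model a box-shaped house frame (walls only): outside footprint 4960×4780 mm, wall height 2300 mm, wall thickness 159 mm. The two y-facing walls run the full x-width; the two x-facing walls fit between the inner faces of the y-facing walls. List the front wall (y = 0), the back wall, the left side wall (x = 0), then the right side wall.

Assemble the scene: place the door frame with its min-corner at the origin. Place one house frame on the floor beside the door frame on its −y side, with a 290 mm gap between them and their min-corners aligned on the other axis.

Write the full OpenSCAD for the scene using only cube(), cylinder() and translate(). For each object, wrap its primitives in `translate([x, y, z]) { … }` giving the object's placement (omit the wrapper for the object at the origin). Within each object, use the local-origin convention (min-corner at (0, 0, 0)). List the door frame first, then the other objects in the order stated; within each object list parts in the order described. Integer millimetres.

cube([84, 121, 1957]);
translate([905, 0, 0]) cube([84, 121, 1957]);
translate([0, 0, 1957]) cube([989, 121, 79]);
translate([0, -5070, 0]) {
  cube([4960, 159, 2300]);
  translate([0, 4621, 0]) cube([4960, 159, 2300]);
  translate([0, 159, 0]) cube([159, 4462, 2300]);
  translate([4801, 159, 0]) cube([159, 4462, 2300]);
}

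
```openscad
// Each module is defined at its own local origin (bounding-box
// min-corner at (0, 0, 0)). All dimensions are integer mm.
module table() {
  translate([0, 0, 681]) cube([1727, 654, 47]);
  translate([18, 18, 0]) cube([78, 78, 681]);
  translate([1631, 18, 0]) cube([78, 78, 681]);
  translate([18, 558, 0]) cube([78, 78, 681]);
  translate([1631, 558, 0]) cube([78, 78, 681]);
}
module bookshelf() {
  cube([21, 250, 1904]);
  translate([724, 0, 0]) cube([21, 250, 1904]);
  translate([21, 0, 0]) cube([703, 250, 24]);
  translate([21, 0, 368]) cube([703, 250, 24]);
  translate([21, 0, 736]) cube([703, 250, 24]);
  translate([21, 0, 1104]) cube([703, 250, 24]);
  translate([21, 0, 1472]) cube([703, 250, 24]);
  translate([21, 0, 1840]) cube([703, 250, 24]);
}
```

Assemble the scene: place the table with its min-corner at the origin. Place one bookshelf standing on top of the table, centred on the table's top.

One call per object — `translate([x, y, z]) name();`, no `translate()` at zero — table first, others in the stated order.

table();
translate([491, 202, 728]) bookshelf();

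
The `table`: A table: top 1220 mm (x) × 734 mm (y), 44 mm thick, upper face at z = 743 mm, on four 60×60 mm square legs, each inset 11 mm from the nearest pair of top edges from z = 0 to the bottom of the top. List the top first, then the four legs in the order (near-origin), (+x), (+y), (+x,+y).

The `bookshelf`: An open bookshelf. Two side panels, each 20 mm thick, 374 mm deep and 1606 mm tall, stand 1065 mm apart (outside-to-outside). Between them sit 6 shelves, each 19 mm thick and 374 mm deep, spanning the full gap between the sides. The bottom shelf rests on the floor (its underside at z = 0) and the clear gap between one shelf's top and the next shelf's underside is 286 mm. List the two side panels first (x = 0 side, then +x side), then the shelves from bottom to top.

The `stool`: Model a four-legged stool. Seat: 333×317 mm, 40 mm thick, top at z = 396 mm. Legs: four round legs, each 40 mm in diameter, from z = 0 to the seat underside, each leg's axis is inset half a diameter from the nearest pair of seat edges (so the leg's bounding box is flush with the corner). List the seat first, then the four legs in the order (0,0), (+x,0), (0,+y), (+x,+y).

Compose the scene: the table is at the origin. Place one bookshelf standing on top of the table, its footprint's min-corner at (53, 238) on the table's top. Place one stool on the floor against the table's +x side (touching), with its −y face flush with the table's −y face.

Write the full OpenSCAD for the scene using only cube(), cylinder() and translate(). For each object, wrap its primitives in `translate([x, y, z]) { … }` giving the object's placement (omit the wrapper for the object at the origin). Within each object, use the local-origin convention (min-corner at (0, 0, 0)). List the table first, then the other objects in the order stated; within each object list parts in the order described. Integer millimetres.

translate([0, 0, 699]) cube([1220, 734, 44]);
translate([11, 11, 0]) cube([60, 60, 699]);
translate([1149, 11, 0]) cube([60, 60, 699]);
translate([11, 663, 0]) cube([60, 60, 699]);
translate([1149, 663, 0]) cube([60, 60, 699]);
translate([53, 238, 743]) {
  cube([20, 374, 1606]);
  translate([1045, 0, 0]) cube([20, 374, 1606]);
  translate([20, 0, 0]) cube([1025, 374, 19]);
  translate([20, 0, 305]) cube([1025, 374, 19]);
  translate([20, 0, 610]) cube([1025, 374, 19]);
  translate([20, 0, 915]) cube([1025, 374, 19]);
  translate([20, 0, 1220]) cube([1025, 374, 19]);
  translate([20, 0, 1525]) cube([1025, 374, 19]);
}
translate([1220, 0, 0]) {
  translate([0, 0, 356]) cube([333, 317, 40]);
  translate([20, 20, 0]) cylinder(h = 356, r = 20);
  translate([313, 20, 0]) cylinder(h = 356, r = 20);
  translate([20, 297, 0]) cylinder(h = 356, r = 20);
  translate([313, 297, 0]) cylinder(h = 356, r = 20);
}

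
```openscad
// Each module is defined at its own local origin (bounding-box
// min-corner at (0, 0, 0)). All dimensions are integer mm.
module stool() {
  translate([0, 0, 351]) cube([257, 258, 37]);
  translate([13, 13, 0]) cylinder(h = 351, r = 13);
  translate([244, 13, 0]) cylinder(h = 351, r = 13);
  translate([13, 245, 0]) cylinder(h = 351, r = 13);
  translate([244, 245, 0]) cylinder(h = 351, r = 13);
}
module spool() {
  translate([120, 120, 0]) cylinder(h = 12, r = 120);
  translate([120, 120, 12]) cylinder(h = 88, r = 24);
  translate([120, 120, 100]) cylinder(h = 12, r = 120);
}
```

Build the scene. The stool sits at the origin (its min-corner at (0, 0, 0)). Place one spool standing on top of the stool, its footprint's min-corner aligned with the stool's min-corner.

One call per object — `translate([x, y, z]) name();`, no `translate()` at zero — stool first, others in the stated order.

stool();
translate([0, 0, 388]) spool();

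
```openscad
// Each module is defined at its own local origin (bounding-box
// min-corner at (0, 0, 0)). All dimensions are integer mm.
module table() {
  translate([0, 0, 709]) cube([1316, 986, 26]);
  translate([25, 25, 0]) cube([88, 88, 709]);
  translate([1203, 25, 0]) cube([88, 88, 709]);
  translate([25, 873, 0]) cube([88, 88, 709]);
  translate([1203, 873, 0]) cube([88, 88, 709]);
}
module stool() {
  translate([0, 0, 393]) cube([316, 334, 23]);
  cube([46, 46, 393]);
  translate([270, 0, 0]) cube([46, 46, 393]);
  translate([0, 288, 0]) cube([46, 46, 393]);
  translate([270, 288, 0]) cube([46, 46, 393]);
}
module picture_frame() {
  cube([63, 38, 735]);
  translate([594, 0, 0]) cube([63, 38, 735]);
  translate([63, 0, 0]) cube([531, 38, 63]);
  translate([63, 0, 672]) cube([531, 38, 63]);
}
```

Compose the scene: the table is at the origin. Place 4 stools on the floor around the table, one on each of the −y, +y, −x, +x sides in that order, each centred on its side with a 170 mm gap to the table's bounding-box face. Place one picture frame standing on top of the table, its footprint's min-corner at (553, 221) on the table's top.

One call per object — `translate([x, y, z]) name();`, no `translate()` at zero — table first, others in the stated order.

table();
translate([500, -504, 0]) stool();
translate([500, 1156, 0]) stool();
translate([-486, 326, 0]) stool();
translate([1486, 326, 0]) stool();
translate([553, 221, 735]) picture_frame();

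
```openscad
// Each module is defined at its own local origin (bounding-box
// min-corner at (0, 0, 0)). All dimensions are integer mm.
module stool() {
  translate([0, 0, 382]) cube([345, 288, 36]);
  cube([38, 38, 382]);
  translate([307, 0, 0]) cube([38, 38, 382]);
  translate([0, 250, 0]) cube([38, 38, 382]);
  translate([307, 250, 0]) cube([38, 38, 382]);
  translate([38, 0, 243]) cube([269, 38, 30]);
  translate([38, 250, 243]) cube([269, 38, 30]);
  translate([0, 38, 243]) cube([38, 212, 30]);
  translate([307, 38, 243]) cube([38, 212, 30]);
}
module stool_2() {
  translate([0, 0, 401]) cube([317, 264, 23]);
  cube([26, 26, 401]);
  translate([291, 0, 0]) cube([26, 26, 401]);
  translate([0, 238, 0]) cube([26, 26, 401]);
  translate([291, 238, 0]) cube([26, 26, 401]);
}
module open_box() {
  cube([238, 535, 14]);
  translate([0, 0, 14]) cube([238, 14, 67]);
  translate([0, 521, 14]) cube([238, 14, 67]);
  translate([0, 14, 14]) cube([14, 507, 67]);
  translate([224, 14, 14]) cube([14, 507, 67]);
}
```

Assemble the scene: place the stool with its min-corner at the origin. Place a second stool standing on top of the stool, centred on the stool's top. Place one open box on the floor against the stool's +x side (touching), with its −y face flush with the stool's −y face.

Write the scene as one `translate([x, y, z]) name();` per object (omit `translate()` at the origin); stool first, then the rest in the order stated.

stool();
translate([14, 12, 418]) stool_2();
translate([345, 0, 0]) open_box();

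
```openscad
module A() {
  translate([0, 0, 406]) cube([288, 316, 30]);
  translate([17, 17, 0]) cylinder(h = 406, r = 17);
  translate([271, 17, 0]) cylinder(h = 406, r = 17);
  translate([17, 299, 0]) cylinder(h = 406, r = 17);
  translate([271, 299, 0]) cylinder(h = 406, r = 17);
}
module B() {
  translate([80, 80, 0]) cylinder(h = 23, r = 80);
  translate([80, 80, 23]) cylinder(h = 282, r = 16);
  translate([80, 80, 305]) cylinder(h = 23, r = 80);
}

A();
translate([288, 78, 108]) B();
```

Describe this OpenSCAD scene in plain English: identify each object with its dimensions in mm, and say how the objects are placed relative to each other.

A is a four-legged stool. The seat is a 288×316×30 mm slab whose top surface is at z = 436 mm; four round legs, each 34 mm in diameter, run from the floor (z = 0) to the underside of the seat, each leg's axis is inset half a diameter from the nearest pair of seat edges (so the leg's bounding box is flush with the corner).

B is a spool: two coaxial disc flanges of radius 80 mm and thickness 23 mm, joined by a core cylinder of radius 16 mm and height 282 mm. The lower flange rests on z = 0 and the three cylinders share a vertical axis.

The spool is beside the stool with their tops flush at z = 436.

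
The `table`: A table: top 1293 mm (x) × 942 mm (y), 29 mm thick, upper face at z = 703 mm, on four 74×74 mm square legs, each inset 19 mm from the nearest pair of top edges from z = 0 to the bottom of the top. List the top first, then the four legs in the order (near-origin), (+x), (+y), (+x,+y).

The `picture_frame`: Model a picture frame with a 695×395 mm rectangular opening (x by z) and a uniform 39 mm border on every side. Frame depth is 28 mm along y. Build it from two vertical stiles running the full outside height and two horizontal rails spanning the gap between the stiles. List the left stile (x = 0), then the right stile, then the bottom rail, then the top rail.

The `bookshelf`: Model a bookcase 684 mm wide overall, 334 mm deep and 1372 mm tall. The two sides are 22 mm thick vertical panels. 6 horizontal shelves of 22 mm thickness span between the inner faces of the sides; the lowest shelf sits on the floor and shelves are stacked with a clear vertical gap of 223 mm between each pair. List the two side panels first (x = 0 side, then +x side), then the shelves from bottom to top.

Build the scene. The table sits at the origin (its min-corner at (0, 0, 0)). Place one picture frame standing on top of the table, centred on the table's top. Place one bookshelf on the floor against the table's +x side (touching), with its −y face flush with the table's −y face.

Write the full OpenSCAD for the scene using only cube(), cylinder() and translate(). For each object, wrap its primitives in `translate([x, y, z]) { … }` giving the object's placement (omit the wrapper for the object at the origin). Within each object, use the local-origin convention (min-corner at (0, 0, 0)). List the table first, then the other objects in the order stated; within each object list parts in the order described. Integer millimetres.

translate([0, 0, 674]) cube([1293, 942, 29]);
translate([19, 19, 0]) cube([74, 74, 674]);
translate([1200, 19, 0]) cube([74, 74, 674]);
translate([19, 849, 0]) cube([74, 74, 674]);
translate([1200, 849, 0]) cube([74, 74, 674]);
translate([260, 457, 703]) {
  cube([39, 28, 473]);
  translate([734, 0, 0]) cube([39, 28, 473]);
  translate([39, 0, 0]) cube([695, 28, 39]);
  translate([39, 0, 434]) cube([695, 28, 39]);
}
translate([1293, 0, 0]) {
  cube([22, 334, 1372]);
  translate([662, 0, 0]) cube([22, 334, 1372]);
  translate([22, 0, 0]) cube([640, 334, 22]);
  translate([22, 0, 245]) cube([640, 334, 22]);
  translate([22, 0, 490]) cube([640, 334, 22]);
  translate([22, 0, 735]) cube([640, 334, 22]);
  translate([22, 0, 980]) cube([640, 334, 22]);
  translate([22, 0, 1225]) cube([640, 334, 22]);
}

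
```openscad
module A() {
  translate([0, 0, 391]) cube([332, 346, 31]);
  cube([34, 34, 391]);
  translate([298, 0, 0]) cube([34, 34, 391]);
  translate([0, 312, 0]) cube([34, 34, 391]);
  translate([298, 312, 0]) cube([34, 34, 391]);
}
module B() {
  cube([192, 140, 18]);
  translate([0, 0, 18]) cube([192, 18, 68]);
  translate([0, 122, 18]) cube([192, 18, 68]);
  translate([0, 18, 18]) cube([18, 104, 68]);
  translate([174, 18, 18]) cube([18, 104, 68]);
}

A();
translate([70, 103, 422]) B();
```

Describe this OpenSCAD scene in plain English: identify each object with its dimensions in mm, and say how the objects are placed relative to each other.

A is a simple wooden stool: a rectangular seat 332 mm (x) by 346 mm (y), 31 mm thick, top face at z = 422 mm, on four square legs, each 34×34 mm in cross-section. The legs rest on z = 0, each flush with a corner of the seat.

B is an open-topped rectangular box: outside dimensions 192×140×86 mm, with a uniform wall and base thickness of 18 mm. The base is a full 192×140 slab on the floor; four walls sit on top of the base. The front and back walls (the −y and +y sides) span the full width; the two side walls fit between them.

The open box is on top of the stool, centred.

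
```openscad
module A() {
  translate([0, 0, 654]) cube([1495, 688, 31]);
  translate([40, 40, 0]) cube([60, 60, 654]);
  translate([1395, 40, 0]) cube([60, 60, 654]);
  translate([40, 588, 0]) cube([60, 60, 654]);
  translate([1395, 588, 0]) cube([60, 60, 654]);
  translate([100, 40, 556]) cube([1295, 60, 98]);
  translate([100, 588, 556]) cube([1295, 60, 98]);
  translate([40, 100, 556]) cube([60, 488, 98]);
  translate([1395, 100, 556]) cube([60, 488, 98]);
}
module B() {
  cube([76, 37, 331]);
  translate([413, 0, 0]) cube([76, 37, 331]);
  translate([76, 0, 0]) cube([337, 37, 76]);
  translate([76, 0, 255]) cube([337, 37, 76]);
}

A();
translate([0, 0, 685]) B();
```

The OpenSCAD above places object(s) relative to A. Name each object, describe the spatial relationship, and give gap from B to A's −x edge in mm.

A is a table. B is a picture frame. The picture frame is on top of the table. The gap from the picture frame to the table's −x edge is 0 mm.

The picture frame's min-x is at 0; the table's min-x is 0; gap = 0 mm.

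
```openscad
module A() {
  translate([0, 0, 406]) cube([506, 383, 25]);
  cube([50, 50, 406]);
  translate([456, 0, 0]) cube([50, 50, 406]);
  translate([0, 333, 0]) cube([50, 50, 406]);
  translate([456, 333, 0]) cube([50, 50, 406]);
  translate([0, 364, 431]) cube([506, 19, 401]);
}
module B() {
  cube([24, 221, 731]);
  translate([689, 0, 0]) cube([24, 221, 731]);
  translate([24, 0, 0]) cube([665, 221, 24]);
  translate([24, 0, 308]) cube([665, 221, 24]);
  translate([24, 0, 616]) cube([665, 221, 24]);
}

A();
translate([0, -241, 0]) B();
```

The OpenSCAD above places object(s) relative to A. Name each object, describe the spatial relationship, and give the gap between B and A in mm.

A is a chair. B is a bookshelf. The bookshelf is on the floor beside the chair on its −y side. The gap between the bookshelf and the chair is 20 mm.

The bookshelf's nearest face is 20 mm from the chair's −y face.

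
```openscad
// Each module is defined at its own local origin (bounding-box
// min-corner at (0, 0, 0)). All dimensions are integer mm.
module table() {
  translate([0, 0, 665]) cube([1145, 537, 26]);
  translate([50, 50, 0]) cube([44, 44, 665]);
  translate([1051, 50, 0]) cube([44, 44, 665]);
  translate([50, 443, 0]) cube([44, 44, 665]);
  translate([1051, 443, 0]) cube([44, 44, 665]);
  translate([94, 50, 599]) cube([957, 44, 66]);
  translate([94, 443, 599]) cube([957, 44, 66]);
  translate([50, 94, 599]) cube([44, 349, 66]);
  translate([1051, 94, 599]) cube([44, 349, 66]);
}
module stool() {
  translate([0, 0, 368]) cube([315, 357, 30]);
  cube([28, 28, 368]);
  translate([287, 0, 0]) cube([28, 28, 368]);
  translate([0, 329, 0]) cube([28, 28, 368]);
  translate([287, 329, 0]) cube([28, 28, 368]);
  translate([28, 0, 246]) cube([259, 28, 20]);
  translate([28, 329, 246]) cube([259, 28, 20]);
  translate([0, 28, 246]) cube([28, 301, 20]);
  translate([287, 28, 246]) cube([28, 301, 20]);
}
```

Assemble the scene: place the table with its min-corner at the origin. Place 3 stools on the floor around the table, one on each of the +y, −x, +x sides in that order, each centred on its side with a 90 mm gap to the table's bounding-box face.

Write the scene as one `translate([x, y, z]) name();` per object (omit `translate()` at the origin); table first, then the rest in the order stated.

table();
translate([415, 627, 0]) stool();
translate([-405, 90, 0]) stool();
translate([1235, 90, 0]) stool();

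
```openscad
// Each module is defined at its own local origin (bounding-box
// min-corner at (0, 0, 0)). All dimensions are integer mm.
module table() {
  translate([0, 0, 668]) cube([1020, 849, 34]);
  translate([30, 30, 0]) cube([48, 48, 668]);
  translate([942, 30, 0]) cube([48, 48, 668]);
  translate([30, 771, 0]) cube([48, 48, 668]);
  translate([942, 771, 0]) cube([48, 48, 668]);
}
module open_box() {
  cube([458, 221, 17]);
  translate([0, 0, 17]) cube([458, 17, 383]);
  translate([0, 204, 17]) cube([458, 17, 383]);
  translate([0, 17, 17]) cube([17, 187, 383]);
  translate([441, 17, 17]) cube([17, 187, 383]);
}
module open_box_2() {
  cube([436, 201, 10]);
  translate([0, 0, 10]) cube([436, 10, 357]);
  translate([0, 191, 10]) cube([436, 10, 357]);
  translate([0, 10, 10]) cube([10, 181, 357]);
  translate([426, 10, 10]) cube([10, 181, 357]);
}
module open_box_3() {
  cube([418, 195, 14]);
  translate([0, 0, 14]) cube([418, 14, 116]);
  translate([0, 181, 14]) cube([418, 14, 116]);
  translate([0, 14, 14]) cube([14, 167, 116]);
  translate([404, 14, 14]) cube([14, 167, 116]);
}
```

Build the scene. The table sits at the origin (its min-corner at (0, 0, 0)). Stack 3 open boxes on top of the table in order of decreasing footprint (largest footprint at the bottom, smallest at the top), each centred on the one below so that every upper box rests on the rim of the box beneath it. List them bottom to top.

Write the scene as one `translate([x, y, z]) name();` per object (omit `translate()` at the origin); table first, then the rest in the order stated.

table();
translate([281, 314, 702]) open_box();
translate([292, 324, 1102]) open_box_2();
translate([301, 327, 1469]) open_box_3();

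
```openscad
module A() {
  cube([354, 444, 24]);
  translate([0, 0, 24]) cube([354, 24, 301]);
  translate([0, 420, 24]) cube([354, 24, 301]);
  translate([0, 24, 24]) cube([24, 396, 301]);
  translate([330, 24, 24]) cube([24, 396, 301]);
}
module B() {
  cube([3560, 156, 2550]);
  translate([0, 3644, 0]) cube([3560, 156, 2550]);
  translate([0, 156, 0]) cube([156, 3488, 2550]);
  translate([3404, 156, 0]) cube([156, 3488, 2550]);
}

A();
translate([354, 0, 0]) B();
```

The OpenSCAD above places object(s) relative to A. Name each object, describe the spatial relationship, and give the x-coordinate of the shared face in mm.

The open box's +x face and the house frame's −x face are both at x = 354 mm.

A is an open box. B is a house frame. The house frame is against the open box's +x side, with their −y faces flush. The x-coordinate of the shared face is 354 mm.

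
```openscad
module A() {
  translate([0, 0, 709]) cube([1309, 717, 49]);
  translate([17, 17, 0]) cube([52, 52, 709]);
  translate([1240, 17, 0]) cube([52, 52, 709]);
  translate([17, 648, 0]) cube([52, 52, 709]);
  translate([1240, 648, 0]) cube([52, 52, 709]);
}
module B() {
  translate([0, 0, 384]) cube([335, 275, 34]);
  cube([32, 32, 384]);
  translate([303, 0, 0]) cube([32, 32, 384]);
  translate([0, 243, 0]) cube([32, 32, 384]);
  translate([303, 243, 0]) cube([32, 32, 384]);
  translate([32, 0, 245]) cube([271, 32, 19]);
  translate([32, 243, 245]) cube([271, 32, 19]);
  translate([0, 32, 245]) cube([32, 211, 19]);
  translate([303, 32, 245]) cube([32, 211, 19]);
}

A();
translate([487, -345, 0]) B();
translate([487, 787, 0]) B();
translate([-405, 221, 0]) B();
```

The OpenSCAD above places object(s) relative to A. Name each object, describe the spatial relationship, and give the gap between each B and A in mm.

A is a table. B is a stool. Three stools sit around the table at the −y, +y, −x sides. The gap between each stool and the table is 70 mm.

Each stool's nearest face is 70 mm from the table's bounding box.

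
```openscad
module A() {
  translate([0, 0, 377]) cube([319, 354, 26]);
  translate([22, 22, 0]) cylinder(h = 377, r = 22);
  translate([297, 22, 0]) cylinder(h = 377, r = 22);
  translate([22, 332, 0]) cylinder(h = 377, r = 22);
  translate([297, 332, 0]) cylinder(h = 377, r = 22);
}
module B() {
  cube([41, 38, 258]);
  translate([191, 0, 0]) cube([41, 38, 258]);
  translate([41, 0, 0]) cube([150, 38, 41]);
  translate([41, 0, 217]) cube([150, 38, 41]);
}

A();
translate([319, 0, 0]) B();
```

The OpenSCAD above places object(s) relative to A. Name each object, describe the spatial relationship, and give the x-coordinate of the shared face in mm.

A is a stool. B is a picture frame. The picture frame is against the stool's +x side, with their −y faces flush. The x-coordinate of the shared face is 319 mm.

The stool's +x face and the picture frame's −x face are both at x = 319 mm.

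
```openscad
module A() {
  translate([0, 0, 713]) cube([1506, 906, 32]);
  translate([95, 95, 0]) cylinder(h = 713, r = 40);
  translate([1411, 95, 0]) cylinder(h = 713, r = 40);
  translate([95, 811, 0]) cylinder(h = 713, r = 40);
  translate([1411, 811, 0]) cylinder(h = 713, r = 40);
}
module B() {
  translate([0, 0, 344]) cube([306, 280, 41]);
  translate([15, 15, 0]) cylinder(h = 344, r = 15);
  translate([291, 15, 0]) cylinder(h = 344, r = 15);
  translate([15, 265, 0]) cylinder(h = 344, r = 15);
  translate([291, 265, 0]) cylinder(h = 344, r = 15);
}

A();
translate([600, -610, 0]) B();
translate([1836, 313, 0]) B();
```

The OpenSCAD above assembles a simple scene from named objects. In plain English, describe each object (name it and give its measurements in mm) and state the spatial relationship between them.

A is a rectangular dining table. The top is 1506×906×32 mm with its upper surface at z = 745 mm. It stands on four round legs of 80 mm diameter, each leg's bounding box inset 55 mm from the nearest pair of top edges, running from the floor to the underside of the top.

B is a four-legged stool. The seat is a 306×280×41 mm slab whose top surface is at z = 385 mm; four round legs, each 30 mm in diameter, run from the floor (z = 0) to the underside of the seat, each leg's axis is inset half a diameter from the nearest pair of seat edges (so the leg's bounding box is flush with the corner).

Two stools sit around the table at the −y, +x sides.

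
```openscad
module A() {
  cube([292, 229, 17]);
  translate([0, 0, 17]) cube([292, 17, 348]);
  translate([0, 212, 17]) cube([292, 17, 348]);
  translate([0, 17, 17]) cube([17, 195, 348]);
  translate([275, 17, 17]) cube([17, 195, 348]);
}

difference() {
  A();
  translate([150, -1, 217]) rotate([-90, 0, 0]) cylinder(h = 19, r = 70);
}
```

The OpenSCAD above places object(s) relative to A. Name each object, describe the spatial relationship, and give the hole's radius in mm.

A is an open box. The open box has a circular hole through its front wall. The hole's radius is 70 mm.

The subtracted cylinder has r = 70 mm.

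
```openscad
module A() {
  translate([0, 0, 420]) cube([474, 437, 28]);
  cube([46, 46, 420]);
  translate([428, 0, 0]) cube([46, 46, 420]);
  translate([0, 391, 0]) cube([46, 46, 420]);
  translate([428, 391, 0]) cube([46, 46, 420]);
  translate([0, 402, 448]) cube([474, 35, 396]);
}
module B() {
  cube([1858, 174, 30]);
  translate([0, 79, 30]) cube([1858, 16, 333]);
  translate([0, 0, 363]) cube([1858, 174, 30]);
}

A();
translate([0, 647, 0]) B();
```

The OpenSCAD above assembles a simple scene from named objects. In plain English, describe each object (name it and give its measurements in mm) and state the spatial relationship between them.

A is a chair: 474×437 mm seat, 28 mm thick, top at z = 448 mm, on four 46 mm square corner legs flush with the seat edges. A 35 mm thick backrest slab spans the full seat width, extending 396 mm above the seat top, its back face flush with the seat's +y edge.

B is an I-beam lying along x, 1858 mm long. Overall section height 393 mm. Two flanges 174 mm wide (y) and 30 mm thick, one on the floor and one at the top; a web 16 mm thick runs between them, centred on the flange width.

The I-beam is on the floor beside the chair on its +y side.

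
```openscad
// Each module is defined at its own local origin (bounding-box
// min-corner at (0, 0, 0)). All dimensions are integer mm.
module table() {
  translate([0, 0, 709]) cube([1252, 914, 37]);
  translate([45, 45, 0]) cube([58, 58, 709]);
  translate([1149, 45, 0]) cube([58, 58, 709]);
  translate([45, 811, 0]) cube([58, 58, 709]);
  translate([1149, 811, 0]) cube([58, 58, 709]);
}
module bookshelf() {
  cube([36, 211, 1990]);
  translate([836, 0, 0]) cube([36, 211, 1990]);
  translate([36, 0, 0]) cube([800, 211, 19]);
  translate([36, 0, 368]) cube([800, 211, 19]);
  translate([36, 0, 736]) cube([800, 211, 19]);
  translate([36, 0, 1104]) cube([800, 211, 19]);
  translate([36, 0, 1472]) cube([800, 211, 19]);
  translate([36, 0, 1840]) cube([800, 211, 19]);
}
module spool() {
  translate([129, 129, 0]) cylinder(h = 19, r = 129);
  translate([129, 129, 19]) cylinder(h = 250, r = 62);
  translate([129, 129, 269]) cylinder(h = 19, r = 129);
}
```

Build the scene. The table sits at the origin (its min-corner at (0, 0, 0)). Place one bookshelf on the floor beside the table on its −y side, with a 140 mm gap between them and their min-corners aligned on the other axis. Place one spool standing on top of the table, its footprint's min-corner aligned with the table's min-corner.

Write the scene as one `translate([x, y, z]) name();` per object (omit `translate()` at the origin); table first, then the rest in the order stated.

table();
translate([0, -351, 0]) bookshelf();
translate([0, 0, 746]) spool();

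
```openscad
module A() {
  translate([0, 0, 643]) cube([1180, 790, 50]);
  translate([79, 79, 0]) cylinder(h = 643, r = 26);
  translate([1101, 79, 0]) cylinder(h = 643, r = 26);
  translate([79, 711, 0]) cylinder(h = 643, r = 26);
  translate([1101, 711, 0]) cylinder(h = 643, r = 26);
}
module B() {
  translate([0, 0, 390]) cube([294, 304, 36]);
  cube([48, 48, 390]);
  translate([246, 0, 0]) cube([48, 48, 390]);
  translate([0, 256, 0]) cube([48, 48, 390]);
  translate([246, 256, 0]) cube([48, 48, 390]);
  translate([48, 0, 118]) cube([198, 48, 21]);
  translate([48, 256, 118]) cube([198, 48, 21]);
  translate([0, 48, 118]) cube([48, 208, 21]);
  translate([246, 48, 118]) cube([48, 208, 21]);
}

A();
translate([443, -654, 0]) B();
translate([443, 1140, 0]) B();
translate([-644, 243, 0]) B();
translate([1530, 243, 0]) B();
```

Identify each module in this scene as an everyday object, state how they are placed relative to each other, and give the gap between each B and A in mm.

A is a table. B is a stool. Four stools sit around the table at the −y, +y, −x, +x sides. The gap between each stool and the table is 350 mm.

Each stool's nearest face is 350 mm from the table's bounding box.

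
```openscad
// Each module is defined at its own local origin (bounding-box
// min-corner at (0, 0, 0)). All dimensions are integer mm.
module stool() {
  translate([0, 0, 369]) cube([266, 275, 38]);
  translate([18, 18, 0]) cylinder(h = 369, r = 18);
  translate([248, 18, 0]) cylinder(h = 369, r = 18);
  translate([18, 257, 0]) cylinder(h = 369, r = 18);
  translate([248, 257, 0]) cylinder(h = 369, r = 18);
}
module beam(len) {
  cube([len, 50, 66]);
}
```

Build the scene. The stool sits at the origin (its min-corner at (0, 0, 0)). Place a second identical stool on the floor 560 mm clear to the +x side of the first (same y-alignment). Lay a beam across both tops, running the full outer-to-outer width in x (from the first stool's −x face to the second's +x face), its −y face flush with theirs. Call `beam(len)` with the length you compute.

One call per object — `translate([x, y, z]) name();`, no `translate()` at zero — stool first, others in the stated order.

stool();
translate([826, 0, 0]) stool();
translate([0, 0, 407]) beam(1092);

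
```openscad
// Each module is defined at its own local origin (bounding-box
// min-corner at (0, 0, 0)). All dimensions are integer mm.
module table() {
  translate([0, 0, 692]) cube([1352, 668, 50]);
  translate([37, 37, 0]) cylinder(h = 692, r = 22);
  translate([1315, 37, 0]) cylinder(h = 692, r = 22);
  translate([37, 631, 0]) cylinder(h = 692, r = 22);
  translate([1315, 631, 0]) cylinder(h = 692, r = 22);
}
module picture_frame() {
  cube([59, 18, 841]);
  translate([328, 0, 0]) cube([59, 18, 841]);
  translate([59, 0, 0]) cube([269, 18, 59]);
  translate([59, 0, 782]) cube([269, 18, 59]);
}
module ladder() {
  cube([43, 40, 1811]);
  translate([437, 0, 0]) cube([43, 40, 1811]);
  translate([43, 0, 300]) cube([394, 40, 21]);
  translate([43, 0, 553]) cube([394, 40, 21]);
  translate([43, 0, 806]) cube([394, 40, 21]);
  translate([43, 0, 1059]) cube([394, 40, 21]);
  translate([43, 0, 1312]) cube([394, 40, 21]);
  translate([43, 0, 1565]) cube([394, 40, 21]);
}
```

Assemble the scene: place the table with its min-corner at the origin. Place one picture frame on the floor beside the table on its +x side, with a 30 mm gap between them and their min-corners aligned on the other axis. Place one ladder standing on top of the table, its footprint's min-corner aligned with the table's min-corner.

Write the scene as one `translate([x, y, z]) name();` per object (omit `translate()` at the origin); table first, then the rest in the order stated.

table();
translate([1382, 0, 0]) picture_frame();
translate([0, 0, 742]) ladder();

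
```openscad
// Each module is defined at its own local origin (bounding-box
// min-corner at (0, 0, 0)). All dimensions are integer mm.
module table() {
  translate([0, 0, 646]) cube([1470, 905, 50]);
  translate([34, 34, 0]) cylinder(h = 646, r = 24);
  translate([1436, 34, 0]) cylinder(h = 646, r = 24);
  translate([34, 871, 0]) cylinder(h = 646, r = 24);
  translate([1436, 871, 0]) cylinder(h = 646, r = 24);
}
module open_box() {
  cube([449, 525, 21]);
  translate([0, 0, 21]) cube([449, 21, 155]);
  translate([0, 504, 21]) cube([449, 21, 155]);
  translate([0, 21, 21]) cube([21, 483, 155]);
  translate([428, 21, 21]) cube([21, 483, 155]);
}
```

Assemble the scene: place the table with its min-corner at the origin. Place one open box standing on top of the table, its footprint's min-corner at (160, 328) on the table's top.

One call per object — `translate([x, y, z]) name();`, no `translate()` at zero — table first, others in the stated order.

table();
translate([160, 328, 696]) open_box();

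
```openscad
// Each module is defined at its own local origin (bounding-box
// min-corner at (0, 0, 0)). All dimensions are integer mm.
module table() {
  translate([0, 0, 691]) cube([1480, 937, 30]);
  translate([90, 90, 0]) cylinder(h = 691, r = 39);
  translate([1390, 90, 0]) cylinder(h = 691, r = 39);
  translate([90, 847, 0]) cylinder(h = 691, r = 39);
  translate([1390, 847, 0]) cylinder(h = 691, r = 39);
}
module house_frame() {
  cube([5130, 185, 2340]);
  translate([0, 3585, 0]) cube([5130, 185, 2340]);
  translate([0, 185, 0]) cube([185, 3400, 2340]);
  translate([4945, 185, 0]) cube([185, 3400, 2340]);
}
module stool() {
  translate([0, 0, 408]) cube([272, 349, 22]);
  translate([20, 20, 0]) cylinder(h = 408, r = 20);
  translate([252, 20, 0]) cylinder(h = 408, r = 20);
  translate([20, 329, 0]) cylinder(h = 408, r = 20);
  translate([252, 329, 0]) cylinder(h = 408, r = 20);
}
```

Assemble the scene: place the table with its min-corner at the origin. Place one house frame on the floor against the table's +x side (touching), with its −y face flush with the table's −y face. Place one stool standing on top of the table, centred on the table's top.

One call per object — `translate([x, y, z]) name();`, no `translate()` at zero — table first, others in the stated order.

table();
translate([1480, 0, 0]) house_frame();
translate([604, 294, 721]) stool();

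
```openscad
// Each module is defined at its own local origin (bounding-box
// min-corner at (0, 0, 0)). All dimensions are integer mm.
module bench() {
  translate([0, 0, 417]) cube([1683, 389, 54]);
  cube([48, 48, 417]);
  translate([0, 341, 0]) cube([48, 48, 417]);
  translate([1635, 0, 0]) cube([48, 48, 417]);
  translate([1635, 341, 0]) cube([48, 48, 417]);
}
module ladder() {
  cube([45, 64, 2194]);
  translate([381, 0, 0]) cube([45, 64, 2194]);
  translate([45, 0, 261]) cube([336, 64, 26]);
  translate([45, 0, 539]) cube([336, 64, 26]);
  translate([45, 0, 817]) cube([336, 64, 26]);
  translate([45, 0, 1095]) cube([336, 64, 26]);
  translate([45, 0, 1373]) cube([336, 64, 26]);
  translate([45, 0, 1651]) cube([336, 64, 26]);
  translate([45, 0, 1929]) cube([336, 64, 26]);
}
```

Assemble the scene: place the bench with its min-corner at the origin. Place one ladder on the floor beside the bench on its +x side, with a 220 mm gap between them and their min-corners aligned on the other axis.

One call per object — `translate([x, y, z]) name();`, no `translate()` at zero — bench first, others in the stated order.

bench();
translate([1903, 0, 0]) ladder();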